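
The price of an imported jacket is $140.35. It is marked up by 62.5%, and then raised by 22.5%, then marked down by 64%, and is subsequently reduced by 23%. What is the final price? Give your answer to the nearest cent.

62.5% increase: $140.35 × 1.625 = $228.06875.
Apply the 22.5% increase: $228.06875 × 1.225 = $279.38421875.
64% decrease: $279.38421875 × 0.36 = $100.57831875.
23% decrease: $100.57831875 × 0.77 = $77.4453054375 ≈ $77.45.

$77.45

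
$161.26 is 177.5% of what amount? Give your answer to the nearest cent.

$161.26 ÷ 1.775 ≈ $90.85.

$90.85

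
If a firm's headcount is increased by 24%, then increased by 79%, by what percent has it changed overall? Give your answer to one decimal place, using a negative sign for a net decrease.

122.0%

The combined multiplier is 1.24 × 1.79 = 2.2196.
That corresponds to an increase of 122.0%.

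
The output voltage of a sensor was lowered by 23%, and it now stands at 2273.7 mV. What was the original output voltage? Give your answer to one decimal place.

The overall multiplier applied was 0.77.
So the original output voltage was 2273.7 ÷ 0.77 ≈ 2952.9 mV.

2952.9 mV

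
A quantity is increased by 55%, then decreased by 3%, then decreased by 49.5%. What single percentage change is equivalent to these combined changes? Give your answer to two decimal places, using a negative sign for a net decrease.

A 55% increase multiplies by 1.55.
Then a 3% decrease: 1.55 × 0.97 = 1.5035.
Then a 49.5% decrease: 1.5035 × 0.505 = 0.7592675.
Overall factor 0.7592675, i.e. -24.07%.

-24.07%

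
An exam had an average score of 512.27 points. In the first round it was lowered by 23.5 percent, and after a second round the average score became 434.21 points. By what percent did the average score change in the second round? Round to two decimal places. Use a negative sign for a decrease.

10.80%

After the first round: 512.27 × 0.765 = 391.88655.
Second-round multiplier: 434.21 ÷ 391.88655 ≈ 1.107999.
That is a change of 10.80%.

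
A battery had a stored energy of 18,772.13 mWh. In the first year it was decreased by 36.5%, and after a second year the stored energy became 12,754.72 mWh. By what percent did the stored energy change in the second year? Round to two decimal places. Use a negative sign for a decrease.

7.00%

After the first year: 18,772.13 × 0.635 = 11920.30255.
Second-year multiplier: 12,754.72 ÷ 11920.30255 ≈ 1.07.
That is a change of 7.00%.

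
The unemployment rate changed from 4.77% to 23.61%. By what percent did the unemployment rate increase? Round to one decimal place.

The change is 23.61 − 4.77 = 18.84 percentage points.
Relative to the original 4.77%, that is 18.84 ÷ 4.77 ≈ 395.0%.
So the unemployment rate rose by 395.0%.

395.0%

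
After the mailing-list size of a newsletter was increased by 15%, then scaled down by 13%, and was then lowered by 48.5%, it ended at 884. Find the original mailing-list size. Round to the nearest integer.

1,716

The overall multiplier applied was 1.15 × 0.87 × 0.515 = 0.5152575.
So the original mailing-list size was 884 ÷ 0.5152575 ≈ 1,716.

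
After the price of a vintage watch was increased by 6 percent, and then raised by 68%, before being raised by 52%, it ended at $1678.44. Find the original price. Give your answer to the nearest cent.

The overall multiplier applied was 1.06 × 1.68 × 1.52 = 2.706816.
So the original price was $1678.44 ÷ 2.706816 ≈ $620.08.

$620.08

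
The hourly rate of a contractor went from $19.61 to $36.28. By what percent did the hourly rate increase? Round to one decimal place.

Change: $36.28 − $19.61 = $16.67.
Relative to the original: $16.67 ÷ $19.61 ≈ 85.0%.
So the hourly rate increased by 85.0%.

85.0%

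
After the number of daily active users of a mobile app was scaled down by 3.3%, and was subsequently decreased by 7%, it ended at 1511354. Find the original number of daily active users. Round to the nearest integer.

Undoing the 7% decrease: 1511354 ÷ 0.93 ≈ 1625111.827957.
Undoing the 3.3% decrease: 1625111.827957 ÷ 0.967 ≈ 1680571.

1680571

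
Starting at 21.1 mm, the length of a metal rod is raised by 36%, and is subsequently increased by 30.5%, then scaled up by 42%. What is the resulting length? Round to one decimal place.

53.2 mm

Each change multiplies by a factor: 1.36 × 1.305 × 1.42 = 2.520216.
21.1 × 2.520216 = 53.1765576 ≈ 53.2.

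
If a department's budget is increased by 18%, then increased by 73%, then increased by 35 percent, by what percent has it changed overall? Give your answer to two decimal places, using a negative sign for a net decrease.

The combined multiplier is 1.18 × 1.73 × 1.35 = 2.75589.
That corresponds to an increase of 175.59%.

175.59%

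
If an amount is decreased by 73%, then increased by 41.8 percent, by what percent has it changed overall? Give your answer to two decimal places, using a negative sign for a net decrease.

A 73% decrease multiplies by 0.27.
Then a 41.8% increase: 0.27 × 1.418 = 0.38286.
Overall factor 0.38286, i.e. -61.71%.

-61.71%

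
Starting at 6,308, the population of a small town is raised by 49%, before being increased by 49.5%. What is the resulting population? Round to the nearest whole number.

After the 49% increase: 6,308 × 1.49 = 9398.92.
49.5% increase: 9398.92 × 1.495 = 14051.3854 ≈ 14,051.

14,051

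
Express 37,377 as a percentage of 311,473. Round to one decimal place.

37,377 ÷ 311,473 ≈ 12.0%.

12.0%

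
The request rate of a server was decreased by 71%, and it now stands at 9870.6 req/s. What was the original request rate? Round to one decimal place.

34036.6 req/s

The overall multiplier applied was 0.29.
So the original request rate was 9870.6 ÷ 0.29 ≈ 34036.6 req/s.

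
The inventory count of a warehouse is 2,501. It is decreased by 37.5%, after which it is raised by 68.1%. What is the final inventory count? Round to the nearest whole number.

2,628

Each change multiplies by a factor: 0.625 × 1.681 = 1.050625.
2,501 × 1.050625 = 2627.613125 ≈ 2,628.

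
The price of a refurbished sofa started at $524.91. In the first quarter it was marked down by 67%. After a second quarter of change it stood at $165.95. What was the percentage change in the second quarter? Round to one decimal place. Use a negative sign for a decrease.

After the first quarter: $524.91 × 0.33 = $173.2203.
Second-quarter multiplier: $165.95 ÷ $173.2203 ≈ 0.95803.
That is a change of -4.2%.

-4.2%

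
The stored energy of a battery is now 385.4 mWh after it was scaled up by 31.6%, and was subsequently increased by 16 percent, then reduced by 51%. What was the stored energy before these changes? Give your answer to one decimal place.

515.2 mWh

Undoing the 51% decrease: 385.4 ÷ 0.49 ≈ 786.530612.
Undoing the 16% increase: 786.530612 ÷ 1.16 ≈ 678.043631.
Undoing the 31.6% increase: 678.043631 ÷ 1.316 ≈ 515.2 mWh.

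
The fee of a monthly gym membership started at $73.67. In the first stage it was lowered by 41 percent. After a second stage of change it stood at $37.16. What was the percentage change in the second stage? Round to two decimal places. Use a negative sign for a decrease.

After the first stage: $73.67 × 0.59 = $43.4653.
Second-stage multiplier: $37.16 ÷ $43.4653 ≈ 0.854935.
That is a change of -14.51%.

-14.51%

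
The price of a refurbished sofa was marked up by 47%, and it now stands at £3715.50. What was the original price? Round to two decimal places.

The overall multiplier applied was 1.47.
So the original price was £3715.50 ÷ 1.47 ≈ £2527.55.

£2527.55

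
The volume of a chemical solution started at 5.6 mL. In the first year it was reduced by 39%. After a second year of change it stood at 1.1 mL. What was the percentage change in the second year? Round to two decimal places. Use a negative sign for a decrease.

After the first year: 5.6 × 0.61 = 3.416.
Second-year multiplier: 1.1 ÷ 3.416 ≈ 0.322014.
That is a change of -67.80%.

-67.80%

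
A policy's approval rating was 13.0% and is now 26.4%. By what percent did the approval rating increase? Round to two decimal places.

103.08%

The change is 26.4 − 13.0 = 13.4 percentage points.
Relative to the original 13.0%, that is 13.4 ÷ 13.0 ≈ 103.08%.
So the approval rating rose by 103.08%.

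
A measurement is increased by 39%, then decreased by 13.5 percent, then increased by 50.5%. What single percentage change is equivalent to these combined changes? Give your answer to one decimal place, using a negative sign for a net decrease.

The combined multiplier is 1.39 × 0.865 × 1.505 = 1.80953675.
That corresponds to an increase of 81.0%.

81.0%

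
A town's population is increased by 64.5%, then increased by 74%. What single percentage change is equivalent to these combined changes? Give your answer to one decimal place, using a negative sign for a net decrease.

186.2%

The combined multiplier is 1.645 × 1.74 = 2.8623.
That corresponds to an increase of 186.2%.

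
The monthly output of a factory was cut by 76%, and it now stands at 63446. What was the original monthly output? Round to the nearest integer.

264358

The overall multiplier applied was 0.24.
So the original monthly output was 63446 ÷ 0.24 ≈ 264358.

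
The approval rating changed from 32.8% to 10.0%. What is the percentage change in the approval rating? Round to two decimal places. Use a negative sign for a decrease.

The change is 10.0 − 32.8 = -22.8 percentage points.
Relative to the original 32.8%, that is -22.8 ÷ 32.8 ≈ -69.51%.

-69.51%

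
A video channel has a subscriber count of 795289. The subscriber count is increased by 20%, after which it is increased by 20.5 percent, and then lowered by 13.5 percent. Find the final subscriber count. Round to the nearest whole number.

Apply the 20% increase: 795289 × 1.2 = 954346.8.
After the 20.5% increase: 954346.8 × 1.205 = 1149987.894.
After the 13.5% decrease: 1149987.894 × 0.865 = 994739.52831 ≈ 994740.

994740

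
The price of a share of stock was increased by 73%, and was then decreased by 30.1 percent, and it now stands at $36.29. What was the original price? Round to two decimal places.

$30.01

The overall multiplier applied was 1.73 × 0.699 = 1.20927.
So the original price was $36.29 ÷ 1.20927 ≈ $30.01.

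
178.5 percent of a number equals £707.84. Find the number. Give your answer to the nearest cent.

£396.55

£707.84 ÷ 1.785 ≈ £396.55.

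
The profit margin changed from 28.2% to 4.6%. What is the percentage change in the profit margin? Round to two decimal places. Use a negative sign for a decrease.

The change is 4.6 − 28.2 = -23.6 percentage points.
Relative to the original 28.2%, that is -23.6 ÷ 28.2 ≈ -83.69%.

-83.69%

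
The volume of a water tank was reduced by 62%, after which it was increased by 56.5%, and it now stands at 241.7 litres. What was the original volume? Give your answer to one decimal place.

406.4 litres

Undoing the 56.5% increase: 241.7 ÷ 1.565 ≈ 154.440895.
Undoing the 62% decrease: 154.440895 ÷ 0.38 ≈ 406.4 litres.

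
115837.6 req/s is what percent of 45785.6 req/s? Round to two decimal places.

253.00%

115837.6 req/s ÷ 45785.6 req/s ≈ 253.00%.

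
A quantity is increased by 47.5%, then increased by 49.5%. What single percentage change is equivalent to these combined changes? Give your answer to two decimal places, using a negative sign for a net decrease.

The combined multiplier is 1.475 × 1.495 = 2.205125.
That corresponds to an increase of 120.51%.

120.51%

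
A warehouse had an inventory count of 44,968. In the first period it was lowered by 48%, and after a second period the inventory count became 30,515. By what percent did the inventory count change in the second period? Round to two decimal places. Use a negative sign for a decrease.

30.50%

After the first period: 44,968 × 0.52 = 23383.36.
Second-period multiplier: 30,515 ÷ 23383.36 ≈ 1.304988.
That is a change of 30.50%.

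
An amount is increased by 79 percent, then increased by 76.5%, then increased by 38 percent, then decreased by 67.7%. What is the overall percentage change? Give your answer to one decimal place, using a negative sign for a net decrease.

A 79% increase multiplies by 1.79.
Then a 76.5% increase: 1.79 × 1.765 = 3.15935.
Then a 38% increase: 3.15935 × 1.38 = 4.359903.
Then a 67.7% decrease: 4.359903 × 0.323 = 1.408248669.
Overall factor 1.408248669, i.e. 40.8%.

40.8%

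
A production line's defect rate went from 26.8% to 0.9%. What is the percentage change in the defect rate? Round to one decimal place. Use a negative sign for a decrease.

The change is 0.9 − 26.8 = -25.9 percentage points.
Relative to the original 26.8%, that is -25.9 ÷ 26.8 ≈ -96.6%.

-96.6%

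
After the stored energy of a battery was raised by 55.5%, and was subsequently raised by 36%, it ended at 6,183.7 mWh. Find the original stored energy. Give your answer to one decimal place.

2,924.0 mWh

The overall multiplier applied was 1.555 × 1.36 = 2.1148.
So the original stored energy was 6,183.7 ÷ 2.1148 ≈ 2,924.0 mWh.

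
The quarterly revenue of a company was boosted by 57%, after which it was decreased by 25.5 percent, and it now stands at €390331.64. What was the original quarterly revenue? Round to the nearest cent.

€333716.62

Undoing the 25.5% decrease: €390331.64 ÷ 0.745 ≈ €523935.087248.
Undoing the 57% increase: €523935.087248 ÷ 1.57 ≈ €333716.62.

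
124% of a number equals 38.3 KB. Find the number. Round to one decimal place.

30.9 KB

38.3 KB ÷ 1.24 ≈ 30.9 KB.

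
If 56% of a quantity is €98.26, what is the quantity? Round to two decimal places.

€98.26 ÷ 0.56 ≈ €175.46.

€175.46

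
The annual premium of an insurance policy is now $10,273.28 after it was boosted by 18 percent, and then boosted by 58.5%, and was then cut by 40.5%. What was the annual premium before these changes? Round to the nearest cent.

$9,231.68

Undoing the 40.5% decrease: $10,273.28 ÷ 0.595 ≈ $17266.016807.
Undoing the 58.5% increase: $17266.016807 ÷ 1.585 ≈ $10893.385998.
Undoing the 18% increase: $10893.385998 ÷ 1.18 ≈ $9,231.68.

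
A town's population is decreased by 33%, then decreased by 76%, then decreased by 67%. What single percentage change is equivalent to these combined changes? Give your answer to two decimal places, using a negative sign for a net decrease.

-94.69%

A 33% decrease multiplies by 0.67.
Then a 76% decrease: 0.67 × 0.24 = 0.1608.
Then a 67% decrease: 0.1608 × 0.33 = 0.053064.
Overall factor 0.053064, i.e. -94.69%.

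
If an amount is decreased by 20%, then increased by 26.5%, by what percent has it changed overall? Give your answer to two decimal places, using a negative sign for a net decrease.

1.20%

The combined multiplier is 0.8 × 1.265 = 1.012.
That corresponds to an increase of 1.20%.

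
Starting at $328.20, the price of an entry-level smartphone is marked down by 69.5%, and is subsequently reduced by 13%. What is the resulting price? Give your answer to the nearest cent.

$87.09

After the 69.5% decrease: $328.20 × 0.305 = $100.101.
After the 13% decrease: $100.101 × 0.87 = $87.08787 ≈ $87.09.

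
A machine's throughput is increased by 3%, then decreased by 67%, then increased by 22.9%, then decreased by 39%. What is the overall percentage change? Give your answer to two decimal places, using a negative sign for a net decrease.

-74.52%

The combined multiplier is 1.03 × 0.33 × 1.229 × 0.61 = 0.254819631.
That corresponds to a decrease of 74.52%.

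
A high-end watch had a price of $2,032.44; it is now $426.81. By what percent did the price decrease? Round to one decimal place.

Change: $426.81 − $2,032.44 = -$1,605.63.
Relative to the original: -$1,605.63 ÷ $2,032.44 ≈ -79.0%.
So the price decreased by 79.0%.

79.0%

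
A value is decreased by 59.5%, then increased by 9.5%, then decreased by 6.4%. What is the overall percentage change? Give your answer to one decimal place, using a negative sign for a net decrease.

A 59.5% decrease multiplies by 0.405.
Then a 9.5% increase: 0.405 × 1.095 = 0.443475.
Then a 6.4% decrease: 0.443475 × 0.936 = 0.4150926.
Overall factor 0.4150926, i.e. -58.5%.

-58.5%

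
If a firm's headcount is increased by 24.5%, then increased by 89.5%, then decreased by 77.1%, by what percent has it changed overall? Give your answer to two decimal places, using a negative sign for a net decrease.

A 24.5% increase multiplies by 1.245.
Then an 89.5% increase: 1.245 × 1.895 = 2.359275.
Then a 77.1% decrease: 2.359275 × 0.229 = 0.540273975.
Overall factor 0.540273975, i.e. -45.97%.

-45.97%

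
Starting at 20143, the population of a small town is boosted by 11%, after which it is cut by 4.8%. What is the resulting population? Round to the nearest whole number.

21286

Each change multiplies by a factor: 1.11 × 0.952 = 1.05672.
20143 × 1.05672 = 21285.51096 ≈ 21286.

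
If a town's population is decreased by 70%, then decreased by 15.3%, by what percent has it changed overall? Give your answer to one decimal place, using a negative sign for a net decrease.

-74.6%

A 70% decrease multiplies by 0.3.
Then a 15.3% decrease: 0.3 × 0.847 = 0.2541.
Overall factor 0.2541, i.e. -74.6%.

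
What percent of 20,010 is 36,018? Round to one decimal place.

180.0%

36,018 ÷ 20,010 = 180.0%.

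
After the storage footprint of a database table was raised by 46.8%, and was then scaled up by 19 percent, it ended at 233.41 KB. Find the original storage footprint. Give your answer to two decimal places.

133.61 KB

The overall multiplier applied was 1.468 × 1.19 = 1.74692.
So the original storage footprint was 233.41 ÷ 1.74692 ≈ 133.61 KB.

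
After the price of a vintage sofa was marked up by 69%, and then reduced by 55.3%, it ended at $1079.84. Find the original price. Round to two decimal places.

Undoing the 55.3% decrease: $1079.84 ÷ 0.447 ≈ $2415.749441.
Undoing the 69% increase: $2415.749441 ÷ 1.69 ≈ $1429.44.

$1429.44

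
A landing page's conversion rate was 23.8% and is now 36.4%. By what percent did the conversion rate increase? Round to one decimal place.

52.9%

The change is 36.4 − 23.8 = 12.6 percentage points.
Relative to the original 23.8%, that is 12.6 ÷ 23.8 ≈ 52.9%.
So the conversion rate rose by 52.9%.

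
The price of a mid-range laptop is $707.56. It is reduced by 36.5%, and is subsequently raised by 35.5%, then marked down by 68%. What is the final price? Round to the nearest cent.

$194.82

Each change multiplies by a factor: 0.635 × 1.355 × 0.32 = 0.275336.
$707.56 × 0.275336 = $194.81674016 ≈ $194.82.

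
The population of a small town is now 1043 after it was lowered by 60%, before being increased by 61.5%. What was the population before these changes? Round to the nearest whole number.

Undoing the 61.5% increase: 1043 ÷ 1.615 ≈ 645.820433.
Undoing the 60% decrease: 645.820433 ÷ 0.4 ≈ 1615.

1615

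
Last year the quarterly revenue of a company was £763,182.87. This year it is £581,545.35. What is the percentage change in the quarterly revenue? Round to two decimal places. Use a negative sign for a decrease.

Change: £581,545.35 − £763,182.87 = -£181,637.52.
Relative to the original: -£181,637.52 ÷ £763,182.87 ≈ -23.80%.

-23.80%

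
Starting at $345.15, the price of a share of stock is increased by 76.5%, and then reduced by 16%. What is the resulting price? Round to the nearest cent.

After the 76.5% increase: $345.15 × 1.765 = $609.18975.
16% decrease: $609.18975 × 0.84 = $511.71939 ≈ $511.72.

$511.72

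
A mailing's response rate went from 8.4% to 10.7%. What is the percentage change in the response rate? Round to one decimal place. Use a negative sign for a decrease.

The change is 10.7 − 8.4 = 2.3 percentage points.
Relative to the original 8.4%, that is 2.3 ÷ 8.4 ≈ 27.4%.

27.4%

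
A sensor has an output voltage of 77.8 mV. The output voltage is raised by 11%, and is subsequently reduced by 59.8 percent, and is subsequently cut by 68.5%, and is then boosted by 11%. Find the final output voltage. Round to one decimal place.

Each change multiplies by a factor: 1.11 × 0.402 × 0.315 × 1.11 = 0.156020823.
77.8 × 0.156020823 = 12.1384200294 ≈ 12.1.

12.1 mV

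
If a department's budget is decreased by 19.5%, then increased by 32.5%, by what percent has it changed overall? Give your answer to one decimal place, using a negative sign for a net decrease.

The combined multiplier is 0.805 × 1.325 = 1.066625.
That corresponds to an increase of 6.7%.

6.7%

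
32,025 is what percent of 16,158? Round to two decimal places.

198.20%

32,025 ÷ 16,158 ≈ 198.20%.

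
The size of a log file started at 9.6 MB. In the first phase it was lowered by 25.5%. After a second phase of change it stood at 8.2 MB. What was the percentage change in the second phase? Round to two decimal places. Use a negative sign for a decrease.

After the first phase: 9.6 × 0.745 = 7.152.
Second-phase multiplier: 8.2 ÷ 7.152 ≈ 1.146532.
That is a change of 14.65%.

14.65%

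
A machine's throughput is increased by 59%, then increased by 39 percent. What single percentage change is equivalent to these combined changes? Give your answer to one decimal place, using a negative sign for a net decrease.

The combined multiplier is 1.59 × 1.39 = 2.2101.
That corresponds to an increase of 121.0%.

121.0%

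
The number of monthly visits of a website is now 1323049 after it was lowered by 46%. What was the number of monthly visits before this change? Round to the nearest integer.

2450091

The overall multiplier applied was 0.54.
So the original number of monthly visits was 1323049 ÷ 0.54 ≈ 2450091.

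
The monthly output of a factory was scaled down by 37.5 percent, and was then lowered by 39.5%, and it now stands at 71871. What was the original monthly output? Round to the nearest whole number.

190072

Undoing the 39.5% decrease: 71871 ÷ 0.605 ≈ 118795.041322.
Undoing the 37.5% decrease: 118795.041322 ÷ 0.625 ≈ 190072.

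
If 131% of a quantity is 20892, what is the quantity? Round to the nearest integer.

15948

20892 ÷ 1.31 ≈ 15948.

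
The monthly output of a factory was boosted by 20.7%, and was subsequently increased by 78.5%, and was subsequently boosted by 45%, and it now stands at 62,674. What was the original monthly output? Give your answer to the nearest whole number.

Undoing the 45% increase: 62,674 ÷ 1.45 ≈ 43223.448276.
Undoing the 78.5% increase: 43223.448276 ÷ 1.785 ≈ 24214.816961.
Undoing the 20.7% increase: 24214.816961 ÷ 1.207 ≈ 20,062.

20,062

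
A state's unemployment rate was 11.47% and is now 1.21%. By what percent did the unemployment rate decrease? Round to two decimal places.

89.45%

The change is 1.21 − 11.47 = -10.26 percentage points.
Relative to the original 11.47%, that is -10.26 ÷ 11.47 ≈ -89.45%.
So the unemployment rate fell by 89.45%.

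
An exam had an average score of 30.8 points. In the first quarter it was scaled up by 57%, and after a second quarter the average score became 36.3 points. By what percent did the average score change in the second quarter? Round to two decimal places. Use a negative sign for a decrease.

After the first quarter: 30.8 × 1.57 = 48.356.
Second-quarter multiplier: 36.3 ÷ 48.356 ≈ 0.750682.
That is a change of -24.93%.

-24.93%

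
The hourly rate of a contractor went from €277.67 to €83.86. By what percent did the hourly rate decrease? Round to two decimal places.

69.80%

Change: €83.86 − €277.67 = -€193.81.
Relative to the original: -€193.81 ÷ €277.67 ≈ -69.80%.
So the hourly rate decreased by 69.80%.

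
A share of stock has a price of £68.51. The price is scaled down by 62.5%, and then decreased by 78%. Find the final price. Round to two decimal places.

Each change multiplies by a factor: 0.375 × 0.22 = 0.0825.
£68.51 × 0.0825 = £5.652075 ≈ £5.65.

£5.65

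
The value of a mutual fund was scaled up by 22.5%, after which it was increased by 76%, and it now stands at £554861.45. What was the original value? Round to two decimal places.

Undoing the 76% increase: £554861.45 ÷ 1.76 = £315262.1875.
Undoing the 22.5% increase: £315262.1875 ÷ 1.225 ≈ £257356.89.

£257356.89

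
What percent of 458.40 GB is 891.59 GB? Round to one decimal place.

891.59 GB ÷ 458.40 GB ≈ 194.5%.

194.5%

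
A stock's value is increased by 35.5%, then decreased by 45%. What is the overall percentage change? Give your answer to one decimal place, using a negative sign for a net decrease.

The combined multiplier is 1.355 × 0.55 = 0.74525.
That corresponds to a decrease of 25.5%.

-25.5%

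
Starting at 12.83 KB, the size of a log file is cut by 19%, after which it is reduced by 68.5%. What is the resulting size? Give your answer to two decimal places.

3.27 KB

Each change multiplies by a factor: 0.81 × 0.315 = 0.25515.
12.83 × 0.25515 = 3.2735745 ≈ 3.27.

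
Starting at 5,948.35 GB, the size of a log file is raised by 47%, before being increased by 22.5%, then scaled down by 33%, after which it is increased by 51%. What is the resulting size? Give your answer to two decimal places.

10,836.82 GB

Each change multiplies by a factor: 1.47 × 1.225 × 0.67 × 1.51 = 1.821818775.
5,948.35 × 1.821818775 = 10836.81571027125 ≈ 10,836.82.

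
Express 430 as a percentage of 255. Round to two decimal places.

168.63%

430 ÷ 255 ≈ 168.63%.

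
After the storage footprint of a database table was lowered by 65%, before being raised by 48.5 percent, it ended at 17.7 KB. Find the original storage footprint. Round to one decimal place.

Undoing the 48.5% increase: 17.7 ÷ 1.485 ≈ 11.919192.
Undoing the 65% decrease: 11.919192 ÷ 0.35 ≈ 34.1 KB.

34.1 KB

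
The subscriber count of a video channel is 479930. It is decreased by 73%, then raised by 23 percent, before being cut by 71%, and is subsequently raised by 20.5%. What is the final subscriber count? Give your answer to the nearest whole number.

55697

Each change multiplies by a factor: 0.27 × 1.23 × 0.29 × 1.205 = 0.116052345.
479930 × 0.116052345 = 55697.00193585 ≈ 55697.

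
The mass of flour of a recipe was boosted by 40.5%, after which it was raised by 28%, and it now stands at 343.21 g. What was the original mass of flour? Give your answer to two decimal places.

The overall multiplier applied was 1.405 × 1.28 = 1.7984.
So the original mass of flour was 343.21 ÷ 1.7984 ≈ 190.84 g.

190.84 g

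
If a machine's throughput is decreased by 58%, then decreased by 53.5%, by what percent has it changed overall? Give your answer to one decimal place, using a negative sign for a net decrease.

-80.5%

A 58% decrease multiplies by 0.42.
Then a 53.5% decrease: 0.42 × 0.465 = 0.1953.
Overall factor 0.1953, i.e. -80.5%.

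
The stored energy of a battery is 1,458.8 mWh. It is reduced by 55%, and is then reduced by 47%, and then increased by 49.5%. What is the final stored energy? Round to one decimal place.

After the 55% decrease: 1,458.8 × 0.45 = 656.46.
After the 47% decrease: 656.46 × 0.53 = 347.9238.
After the 49.5% increase: 347.9238 × 1.495 = 520.146081 ≈ 520.1.

520.1 mWh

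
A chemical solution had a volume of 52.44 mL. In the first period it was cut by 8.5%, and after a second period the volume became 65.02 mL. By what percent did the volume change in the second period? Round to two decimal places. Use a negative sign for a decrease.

35.51%

After the first period: 52.44 × 0.915 = 47.9826.
Second-period multiplier: 65.02 ÷ 47.9826 ≈ 1.355075.
That is a change of 35.51%.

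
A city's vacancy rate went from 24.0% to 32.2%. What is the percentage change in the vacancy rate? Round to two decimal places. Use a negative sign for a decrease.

34.17%

The change is 32.2 − 24.0 = 8.2 percentage points.
Relative to the original 24.0%, that is 8.2 ÷ 24.0 ≈ 34.17%.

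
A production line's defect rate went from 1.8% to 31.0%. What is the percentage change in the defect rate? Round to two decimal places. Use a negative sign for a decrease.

The change is 31.0 − 1.8 = 29.2 percentage points.
Relative to the original 1.8%, that is 29.2 ÷ 1.8 ≈ 1622.22%.

1622.22%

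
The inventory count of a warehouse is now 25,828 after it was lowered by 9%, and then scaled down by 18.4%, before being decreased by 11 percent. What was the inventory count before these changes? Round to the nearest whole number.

39,081

The overall multiplier applied was 0.91 × 0.816 × 0.89 = 0.6608784.
So the original inventory count was 25,828 ÷ 0.6608784 ≈ 39,081.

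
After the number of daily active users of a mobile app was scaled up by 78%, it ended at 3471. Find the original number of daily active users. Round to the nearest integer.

1950

The overall multiplier applied was 1.78.
So the original number of daily active users was 3471 ÷ 1.78 = 1950.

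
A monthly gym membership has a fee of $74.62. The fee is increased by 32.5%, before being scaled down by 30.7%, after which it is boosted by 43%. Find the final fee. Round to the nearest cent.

Each change multiplies by a factor: 1.325 × 0.693 × 1.43 = 1.31306175.
$74.62 × 1.31306175 = $97.980667785 ≈ $97.98.

$97.98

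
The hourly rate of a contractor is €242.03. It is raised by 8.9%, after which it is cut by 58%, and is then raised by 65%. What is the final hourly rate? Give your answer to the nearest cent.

8.9% increase: €242.03 × 1.089 = €263.57067.
58% decrease: €263.57067 × 0.42 = €110.6996814.
After the 65% increase: €110.6996814 × 1.65 = €182.65447431 ≈ €182.65.

€182.65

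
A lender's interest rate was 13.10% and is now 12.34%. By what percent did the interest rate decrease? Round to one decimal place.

The change is 12.34 − 13.10 = -0.76 percentage points.
Relative to the original 13.10%, that is -0.76 ÷ 13.10 ≈ -5.8%.
So the interest rate fell by 5.8%.

5.8%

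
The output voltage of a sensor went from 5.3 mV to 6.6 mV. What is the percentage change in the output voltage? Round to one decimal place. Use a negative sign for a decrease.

24.5%

Change: 6.6 − 5.3 = 1.3.
Relative to the original: 1.3 ÷ 5.3 ≈ 24.5%.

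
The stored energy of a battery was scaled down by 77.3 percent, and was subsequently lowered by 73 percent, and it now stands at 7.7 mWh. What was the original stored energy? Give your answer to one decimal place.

The overall multiplier applied was 0.227 × 0.27 = 0.06129.
So the original stored energy was 7.7 ÷ 0.06129 ≈ 125.6 mWh.

125.6 mWh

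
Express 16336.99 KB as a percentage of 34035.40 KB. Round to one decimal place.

48.0%

16336.99 KB ÷ 34035.40 KB ≈ 48.0%.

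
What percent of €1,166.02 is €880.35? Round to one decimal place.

€880.35 ÷ €1,166.02 ≈ 75.5%.

75.5%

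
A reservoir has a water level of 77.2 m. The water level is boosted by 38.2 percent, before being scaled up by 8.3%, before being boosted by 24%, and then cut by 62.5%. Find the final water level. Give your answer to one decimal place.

53.7 m

After the 38.2% increase: 77.2 × 1.382 = 106.6904.
Apply the 8.3% increase: 106.6904 × 1.083 = 115.5457032.
Apply the 24% increase: 115.5457032 × 1.24 = 143.276671968.
62.5% decrease: 143.276671968 × 0.375 = 53.728751988 ≈ 53.7.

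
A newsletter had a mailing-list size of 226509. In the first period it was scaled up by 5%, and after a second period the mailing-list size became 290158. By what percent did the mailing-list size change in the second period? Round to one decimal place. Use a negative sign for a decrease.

22.0%

After the first period: 226509 × 1.05 = 237834.45.
Second-period multiplier: 290158 ÷ 237834.45 ≈ 1.22.
That is a change of 22.0%.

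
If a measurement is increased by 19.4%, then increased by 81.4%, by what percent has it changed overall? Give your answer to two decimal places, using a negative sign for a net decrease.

The combined multiplier is 1.194 × 1.814 = 2.165916.
That corresponds to an increase of 116.59%.

116.59%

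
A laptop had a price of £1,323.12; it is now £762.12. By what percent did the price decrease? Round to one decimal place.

42.4%

Change: £762.12 − £1,323.12 = -£561.00.
Relative to the original: -£561.00 ÷ £1,323.12 ≈ -42.4%.
So the price decreased by 42.4%.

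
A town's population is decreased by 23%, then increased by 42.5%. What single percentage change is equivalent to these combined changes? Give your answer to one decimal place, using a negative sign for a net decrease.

9.7%

A 23% decrease multiplies by 0.77.
Then a 42.5% increase: 0.77 × 1.425 = 1.09725.
Overall factor 1.09725, i.e. 9.7%.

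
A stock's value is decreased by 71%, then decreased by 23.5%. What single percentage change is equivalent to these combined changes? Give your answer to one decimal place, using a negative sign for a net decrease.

A 71% decrease multiplies by 0.29.
Then a 23.5% decrease: 0.29 × 0.765 = 0.22185.
Overall factor 0.22185, i.e. -77.8%.

-77.8%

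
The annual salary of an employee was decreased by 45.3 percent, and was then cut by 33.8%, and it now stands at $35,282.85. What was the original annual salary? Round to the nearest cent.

$97,435.75

Undoing the 33.8% decrease: $35,282.85 ÷ 0.662 ≈ $53297.356495.
Undoing the 45.3% decrease: $53297.356495 ÷ 0.547 ≈ $97,435.75.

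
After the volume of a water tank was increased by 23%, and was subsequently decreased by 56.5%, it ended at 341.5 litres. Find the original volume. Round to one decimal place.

638.3 litres

Undoing the 56.5% decrease: 341.5 ÷ 0.435 ≈ 785.057471.
Undoing the 23% increase: 785.057471 ÷ 1.23 ≈ 638.3 litres.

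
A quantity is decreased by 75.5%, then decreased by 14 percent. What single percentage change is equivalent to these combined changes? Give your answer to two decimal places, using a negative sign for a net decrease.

-78.93%

A 75.5% decrease multiplies by 0.245.
Then a 14% decrease: 0.245 × 0.86 = 0.2107.
Overall factor 0.2107, i.e. -78.93%.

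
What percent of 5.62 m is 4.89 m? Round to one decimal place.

87.0%

4.89 m ÷ 5.62 m ≈ 87.0%.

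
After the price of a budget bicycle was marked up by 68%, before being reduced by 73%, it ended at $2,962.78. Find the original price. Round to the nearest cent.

$6,531.70

The overall multiplier applied was 1.68 × 0.27 = 0.4536.
So the original price was $2,962.78 ÷ 0.4536 ≈ $6,531.70.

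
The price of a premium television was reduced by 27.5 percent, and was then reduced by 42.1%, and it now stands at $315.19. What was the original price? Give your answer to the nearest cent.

$750.85

The overall multiplier applied was 0.725 × 0.579 = 0.419775.
So the original price was $315.19 ÷ 0.419775 ≈ $750.85.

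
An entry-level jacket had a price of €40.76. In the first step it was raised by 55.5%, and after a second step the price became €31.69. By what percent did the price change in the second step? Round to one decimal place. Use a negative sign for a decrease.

After the first step: €40.76 × 1.555 = €63.3818.
Second-step multiplier: €31.69 ÷ €63.3818 ≈ 0.49999.
That is a change of -50.0%.

-50.0%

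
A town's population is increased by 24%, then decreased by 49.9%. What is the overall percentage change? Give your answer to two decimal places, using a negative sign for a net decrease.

-37.88%

The combined multiplier is 1.24 × 0.501 = 0.62124.
That corresponds to a decrease of 37.88%.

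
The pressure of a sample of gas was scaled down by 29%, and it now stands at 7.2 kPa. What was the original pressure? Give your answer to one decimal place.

The overall multiplier applied was 0.71.
So the original pressure was 7.2 ÷ 0.71 ≈ 10.1 kPa.

10.1 kPa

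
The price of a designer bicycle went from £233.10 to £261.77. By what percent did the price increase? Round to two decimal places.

Change: £261.77 − £233.10 = £28.67.
Relative to the original: £28.67 ÷ £233.10 ≈ 12.30%.
So the price increased by 12.30%.

12.30%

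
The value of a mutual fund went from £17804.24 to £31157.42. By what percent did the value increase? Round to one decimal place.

Change: £31157.42 − £17804.24 = £13353.18.
Relative to the original: £13353.18 ÷ £17804.24 = 75.0%.
So the value increased by 75.0%.

75.0%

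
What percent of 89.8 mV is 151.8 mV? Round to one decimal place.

169.0%

151.8 mV ÷ 89.8 mV ≈ 169.0%.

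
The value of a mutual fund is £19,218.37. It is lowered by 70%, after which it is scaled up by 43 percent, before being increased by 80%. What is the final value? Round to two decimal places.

Each change multiplies by a factor: 0.3 × 1.43 × 1.8 = 0.7722.
£19,218.37 × 0.7722 = £14840.425314 ≈ £14,840.43.

£14,840.43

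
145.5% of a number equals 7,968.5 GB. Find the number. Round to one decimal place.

5,476.6 GB

7,968.5 GB ÷ 1.455 ≈ 5,476.6 GB.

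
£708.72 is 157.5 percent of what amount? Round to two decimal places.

£708.72 ÷ 1.575 ≈ £449.98.

£449.98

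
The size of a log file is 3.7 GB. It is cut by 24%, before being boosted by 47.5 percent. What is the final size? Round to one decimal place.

4.1 GB

After the 24% decrease: 3.7 × 0.76 = 2.812.
After the 47.5% increase: 2.812 × 1.475 = 4.1477 ≈ 4.1.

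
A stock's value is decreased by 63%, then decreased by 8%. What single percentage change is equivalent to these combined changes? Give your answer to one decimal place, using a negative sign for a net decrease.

-66.0%

The combined multiplier is 0.37 × 0.92 = 0.3404.
That corresponds to a decrease of 66.0%.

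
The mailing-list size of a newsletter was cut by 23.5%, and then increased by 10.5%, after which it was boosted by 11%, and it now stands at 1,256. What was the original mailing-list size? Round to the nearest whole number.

The overall multiplier applied was 0.765 × 1.105 × 1.11 = 0.93831075.
So the original mailing-list size was 1,256 ÷ 0.93831075 ≈ 1,339.

1,339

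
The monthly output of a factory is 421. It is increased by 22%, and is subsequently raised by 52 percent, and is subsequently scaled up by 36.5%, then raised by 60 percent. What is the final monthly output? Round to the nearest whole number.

1705

Apply the 22% increase: 421 × 1.22 = 513.62.
Apply the 52% increase: 513.62 × 1.52 = 780.7024.
Apply the 36.5% increase: 780.7024 × 1.365 = 1065.658776.
60% increase: 1065.658776 × 1.6 = 1705.0540416 ≈ 1705.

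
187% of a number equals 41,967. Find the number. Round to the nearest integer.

41,967 ÷ 1.87 ≈ 22,442.

22,442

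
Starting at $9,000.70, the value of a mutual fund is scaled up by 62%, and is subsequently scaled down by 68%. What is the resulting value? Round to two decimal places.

$4,665.96

Each change multiplies by a factor: 1.62 × 0.32 = 0.5184.
$9,000.70 × 0.5184 = $4665.96288 ≈ $4,665.96.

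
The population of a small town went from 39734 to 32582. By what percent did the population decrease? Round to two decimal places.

18.00%

Change: 32582 − 39734 = -7152.
Relative to the original: -7152 ÷ 39734 ≈ -18.00%.
So the population decreased by 18.00%.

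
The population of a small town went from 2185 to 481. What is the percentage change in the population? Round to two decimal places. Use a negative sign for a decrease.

-77.99%

Change: 481 − 2185 = -1704.
Relative to the original: -1704 ÷ 2185 ≈ -77.99%.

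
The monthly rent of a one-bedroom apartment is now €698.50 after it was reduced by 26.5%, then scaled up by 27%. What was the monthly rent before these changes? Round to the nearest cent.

Undoing the 27% increase: €698.50 ÷ 1.27 = €550.
Undoing the 26.5% decrease: €550 ÷ 0.735 ≈ €748.30.

€748.30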